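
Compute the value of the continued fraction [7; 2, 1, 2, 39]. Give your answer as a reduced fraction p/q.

Work from the innermost term outward:
Start with 39.
2 + 1/(39/1) = 2 + 1/39 = 79/39
1 + 1/(79/39) = 1 + 39/79 = 118/79
2 + 1/(118/79) = 2 + 79/118 = 315/118
7 + 1/(315/118) = 7 + 118/315 = 2323/315

2323/315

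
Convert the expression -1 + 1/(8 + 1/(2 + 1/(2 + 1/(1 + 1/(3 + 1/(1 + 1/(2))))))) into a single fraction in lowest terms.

a_0 = -1: -1/1
a_1 = 8: -7/8
a_2 = 2: -15/17
a_3 = 2: -37/42
a_4 = 1: -52/59
a_5 = 3: -193/219
a_6 = 1: -245/278
a_7 = 2: -683/775

-683/775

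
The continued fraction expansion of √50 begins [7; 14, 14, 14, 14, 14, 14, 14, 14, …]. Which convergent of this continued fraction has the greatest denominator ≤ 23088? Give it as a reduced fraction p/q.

19601/2772

List convergents until the denominator exceeds the bound:
a_0 = 7: 7/1  (≤ bound)
a_1 = 14: 99/14  (≤ bound)
a_2 = 14: 1393/197  (≤ bound)
a_3 = 14: 19601/2772  (≤ bound)
a_4 = 14: 275807/39005  (> 23088, stop)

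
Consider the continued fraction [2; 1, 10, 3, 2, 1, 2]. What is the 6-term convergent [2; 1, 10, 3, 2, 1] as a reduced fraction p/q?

Work from the innermost term outward:
Start with 1.
2 + 1/(1/1) = 2 + 1/1 = 3/1
3 + 1/(3/1) = 3 + 1/3 = 10/3
10 + 1/(10/3) = 10 + 3/10 = 103/10
1 + 1/(103/10) = 1 + 10/103 = 113/103
2 + 1/(113/103) = 2 + 103/113 = 329/113

329/113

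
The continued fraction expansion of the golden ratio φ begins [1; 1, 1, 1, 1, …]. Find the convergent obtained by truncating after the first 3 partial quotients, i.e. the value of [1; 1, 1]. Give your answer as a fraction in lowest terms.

Starting at the tail and folding back:
Start with 1.
1 + 1/(1/1) = 1 + 1/1 = 2/1
1 + 1/(2/1) = 1 + 1/2 = 3/2

3/2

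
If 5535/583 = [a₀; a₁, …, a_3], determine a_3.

⌊5535/583⌋ = 9, remainder 288
⌊583/288⌋ = 2, remainder 7
⌊288/7⌋ = 41, remainder 1
⌊7/1⌋ = 7, remainder 0

7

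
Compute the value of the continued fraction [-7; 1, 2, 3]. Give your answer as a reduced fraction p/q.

Use the convergent recurrence hₖ = aₖ·hₖ₋₁ + hₖ₋₂ (and likewise for the denominators kₖ):
a_0 = -7: -7/1
a_1 = 1: -6/1
a_2 = 2: -19/3
a_3 = 3: -63/10

-63/10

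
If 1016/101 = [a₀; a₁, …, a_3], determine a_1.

16

1016 ÷ 101 → quotient 10, remainder 6
101 ÷ 6 → quotient 16, remainder 5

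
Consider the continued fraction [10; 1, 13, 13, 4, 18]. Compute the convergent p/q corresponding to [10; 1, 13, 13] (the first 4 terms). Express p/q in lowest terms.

2000/183

Start with 13.
13 + 1/(13/1) = 13 + 1/13 = 170/13
1 + 1/(170/13) = 1 + 13/170 = 183/170
10 + 1/(183/170) = 10 + 170/183 = 2000/183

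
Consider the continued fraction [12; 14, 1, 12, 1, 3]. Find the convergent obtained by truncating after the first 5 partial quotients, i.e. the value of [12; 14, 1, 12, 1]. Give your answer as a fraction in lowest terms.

2522/209

Collapse the nested fraction from the inside out:
Start with 1.
12 + 1/(1/1) = 12 + 1/1 = 13/1
1 + 1/(13/1) = 1 + 1/13 = 14/13
14 + 1/(14/13) = 14 + 13/14 = 209/14
12 + 1/(209/14) = 12 + 14/209 = 2522/209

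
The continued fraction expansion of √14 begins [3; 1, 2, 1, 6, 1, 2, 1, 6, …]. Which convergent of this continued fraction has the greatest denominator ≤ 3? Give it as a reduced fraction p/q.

11/3

a_0 = 3: 3/1  (≤ bound)
a_1 = 1: 4/1  (≤ bound)
a_2 = 2: 11/3  (≤ bound)
a_3 = 1: 15/4  (> 3, stop)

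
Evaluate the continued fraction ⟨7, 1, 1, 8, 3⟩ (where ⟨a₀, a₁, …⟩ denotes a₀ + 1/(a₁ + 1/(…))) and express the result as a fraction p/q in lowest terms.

399/53

Build up convergents one term at a time:
a_0 = 7: 7/1
a_1 = 1: 8/1
a_2 = 1: 15/2
a_3 = 8: 128/17
a_4 = 3: 399/53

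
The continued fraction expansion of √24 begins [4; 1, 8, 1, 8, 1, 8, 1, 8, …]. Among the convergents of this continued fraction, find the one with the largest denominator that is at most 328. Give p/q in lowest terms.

485/99

a_0 = 4: 4/1  (≤ bound)
a_1 = 1: 5/1  (≤ bound)
a_2 = 8: 44/9  (≤ bound)
a_3 = 1: 49/10  (≤ bound)
a_4 = 8: 436/89  (≤ bound)
a_5 = 1: 485/99  (≤ bound)
a_6 = 8: 4316/881  (> 328, stop)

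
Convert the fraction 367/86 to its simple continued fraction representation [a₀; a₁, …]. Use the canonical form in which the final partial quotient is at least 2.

[4; 3, 1, 2, 1, 5]

367 = 4·86 + 23, so a_0 = 4
86 = 3·23 + 17, so a_1 = 3
23 = 1·17 + 6, so a_2 = 1
17 = 2·6 + 5, so a_3 = 2
6 = 1·5 + 1, so a_4 = 1
5 = 5·1 + 0, so a_5 = 5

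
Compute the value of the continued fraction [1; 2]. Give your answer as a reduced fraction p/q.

3/2

a_0 = 1: 1/1
a_1 = 2: 3/2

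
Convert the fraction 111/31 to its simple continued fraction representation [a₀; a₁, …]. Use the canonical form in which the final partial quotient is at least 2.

[3; 1, 1, 2, 1, 1, 2]

111 ÷ 31 → quotient 3, remainder 18
31 ÷ 18 → quotient 1, remainder 13
18 ÷ 13 → quotient 1, remainder 5
13 ÷ 5 → quotient 2, remainder 3
5 ÷ 3 → quotient 1, remainder 2
3 ÷ 2 → quotient 1, remainder 1
2 ÷ 1 → quotient 2, remainder 0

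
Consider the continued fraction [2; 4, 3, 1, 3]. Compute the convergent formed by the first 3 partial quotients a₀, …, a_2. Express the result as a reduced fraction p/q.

29/13

Start with 3.
4 + 1/(3/1) = 4 + 1/3 = 13/3
2 + 1/(13/3) = 2 + 3/13 = 29/13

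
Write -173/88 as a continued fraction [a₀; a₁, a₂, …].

Apply division with remainder until the remainder is 0:
-173 = -2·88 + 3, so a_0 = -2
88 = 29·3 + 1, so a_1 = 29
3 = 3·1 + 0, so a_2 = 3

[-2; 29, 3]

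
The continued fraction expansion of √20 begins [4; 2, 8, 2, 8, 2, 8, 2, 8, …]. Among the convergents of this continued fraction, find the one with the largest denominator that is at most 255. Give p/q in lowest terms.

a_0 = 4: 4/1  (≤ bound)
a_1 = 2: 9/2  (≤ bound)
a_2 = 8: 76/17  (≤ bound)
a_3 = 2: 161/36  (≤ bound)
a_4 = 8: 1364/305  (> 255, stop)

161/36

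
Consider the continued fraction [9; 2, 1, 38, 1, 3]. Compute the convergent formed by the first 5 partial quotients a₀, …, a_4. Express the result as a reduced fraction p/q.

a_0 = 9: 9/1
a_1 = 2: 19/2
a_2 = 1: 28/3
a_3 = 38: 1083/116
a_4 = 1: 1111/119

1111/119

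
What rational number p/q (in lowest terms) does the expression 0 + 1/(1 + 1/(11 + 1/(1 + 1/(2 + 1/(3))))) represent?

117/127

a_0 = 0: 0/1
a_1 = 1: 1/1
a_2 = 11: 11/12
a_3 = 1: 12/13
a_4 = 2: 35/38
a_5 = 3: 117/127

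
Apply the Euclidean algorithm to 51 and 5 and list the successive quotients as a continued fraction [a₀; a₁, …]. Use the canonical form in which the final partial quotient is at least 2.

⌊51/5⌋ = 10, remainder 1
⌊5/1⌋ = 5, remainder 0

[10; 5]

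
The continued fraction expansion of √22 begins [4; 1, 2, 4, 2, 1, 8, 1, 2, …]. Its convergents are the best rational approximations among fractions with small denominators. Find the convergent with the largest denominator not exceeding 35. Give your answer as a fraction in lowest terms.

136/29

a_0 = 4: 4/1  (≤ bound)
a_1 = 1: 5/1  (≤ bound)
a_2 = 2: 14/3  (≤ bound)
a_3 = 4: 61/13  (≤ bound)
a_4 = 2: 136/29  (≤ bound)
a_5 = 1: 197/42  (> 35, stop)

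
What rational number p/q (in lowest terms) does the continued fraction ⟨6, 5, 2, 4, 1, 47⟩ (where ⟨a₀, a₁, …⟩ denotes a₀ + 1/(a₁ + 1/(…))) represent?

17740/2869

Compute successive convergents:
a_0 = 6: 6/1
a_1 = 5: 31/5
a_2 = 2: 68/11
a_3 = 4: 303/49
a_4 = 1: 371/60
a_5 = 47: 17740/2869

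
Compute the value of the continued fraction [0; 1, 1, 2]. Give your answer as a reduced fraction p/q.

Starting at the tail and folding back:
Start with 2.
1 + 1/(2/1) = 1 + 1/2 = 3/2
1 + 1/(3/2) = 1 + 2/3 = 5/3
0 + 1/(5/3) = 0 + 3/5 = 3/5

3/5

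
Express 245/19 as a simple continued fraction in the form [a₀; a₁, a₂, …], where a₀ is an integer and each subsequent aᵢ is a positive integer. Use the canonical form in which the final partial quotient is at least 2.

[12; 1, 8, 2]

Repeatedly divide and take the remainder:
⌊245/19⌋ = 12, remainder 17
⌊19/17⌋ = 1, remainder 2
⌊17/2⌋ = 8, remainder 1
⌊2/1⌋ = 2, remainder 0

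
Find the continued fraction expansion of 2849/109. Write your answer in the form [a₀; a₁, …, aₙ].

Repeatedly divide and take the remainder:
2849 = 26·109 + 15, so a_0 = 26
109 = 7·15 + 4, so a_1 = 7
15 = 3·4 + 3, so a_2 = 3
4 = 1·3 + 1, so a_3 = 1
3 = 3·1 + 0, so a_4 = 3

[26; 7, 3, 1, 3]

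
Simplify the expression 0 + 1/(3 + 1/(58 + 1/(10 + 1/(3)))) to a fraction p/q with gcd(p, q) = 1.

1801/5434

Start with 3.
10 + 1/(3/1) = 10 + 1/3 = 31/3
58 + 1/(31/3) = 58 + 3/31 = 1801/31
3 + 1/(1801/31) = 3 + 31/1801 = 5434/1801
0 + 1/(5434/1801) = 0 + 1801/5434 = 1801/5434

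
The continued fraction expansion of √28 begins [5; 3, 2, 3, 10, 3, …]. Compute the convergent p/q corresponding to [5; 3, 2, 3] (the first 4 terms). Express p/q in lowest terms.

Start with 3.
2 + 1/(3/1) = 2 + 1/3 = 7/3
3 + 1/(7/3) = 3 + 3/7 = 24/7
5 + 1/(24/7) = 5 + 7/24 = 127/24

127/24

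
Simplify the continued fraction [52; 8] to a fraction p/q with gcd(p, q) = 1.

Start with 8.
52 + 1/(8/1) = 52 + 1/8 = 417/8

417/8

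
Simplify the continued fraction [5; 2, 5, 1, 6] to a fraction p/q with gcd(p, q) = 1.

486/89

Collapse the nested fraction from the inside out:
Start with 6.
1 + 1/(6/1) = 1 + 1/6 = 7/6
5 + 1/(7/6) = 5 + 6/7 = 41/7
2 + 1/(41/7) = 2 + 7/41 = 89/41
5 + 1/(89/41) = 5 + 41/89 = 486/89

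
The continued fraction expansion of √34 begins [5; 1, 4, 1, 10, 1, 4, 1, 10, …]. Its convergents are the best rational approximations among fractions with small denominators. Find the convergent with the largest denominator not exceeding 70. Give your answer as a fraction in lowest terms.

a_0 = 5: 5/1  (≤ bound)
a_1 = 1: 6/1  (≤ bound)
a_2 = 4: 29/5  (≤ bound)
a_3 = 1: 35/6  (≤ bound)
a_4 = 10: 379/65  (≤ bound)
a_5 = 1: 414/71  (> 70, stop)

379/65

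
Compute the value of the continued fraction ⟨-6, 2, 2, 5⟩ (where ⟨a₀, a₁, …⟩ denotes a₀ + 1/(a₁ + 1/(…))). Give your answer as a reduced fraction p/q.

Starting at the tail and folding back:
Start with 5.
2 + 1/(5/1) = 2 + 1/5 = 11/5
2 + 1/(11/5) = 2 + 5/11 = 27/11
-6 + 1/(27/11) = -6 + 11/27 = -151/27

-151/27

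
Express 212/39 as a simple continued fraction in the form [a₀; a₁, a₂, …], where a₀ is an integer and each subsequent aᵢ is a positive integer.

Run the Euclidean algorithm, recording each quotient:
212 ÷ 39 → quotient 5, remainder 17
39 ÷ 17 → quotient 2, remainder 5
17 ÷ 5 → quotient 3, remainder 2
5 ÷ 2 → quotient 2, remainder 1
2 ÷ 1 → quotient 2, remainder 0

[5; 2, 3, 2, 2]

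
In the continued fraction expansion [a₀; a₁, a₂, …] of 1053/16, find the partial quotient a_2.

Run the Euclidean algorithm, recording each quotient:
1053 ÷ 16 → quotient 65, remainder 13
16 ÷ 13 → quotient 1, remainder 3
13 ÷ 3 → quotient 4, remainder 1

4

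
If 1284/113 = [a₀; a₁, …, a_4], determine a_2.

1284 ÷ 113 → quotient 11, remainder 41
113 ÷ 41 → quotient 2, remainder 31
41 ÷ 31 → quotient 1, remainder 10

1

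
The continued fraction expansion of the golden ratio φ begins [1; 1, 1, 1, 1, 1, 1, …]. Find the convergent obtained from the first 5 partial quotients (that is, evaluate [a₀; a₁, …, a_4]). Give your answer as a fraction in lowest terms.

Build up convergents one term at a time:
a_0 = 1: 1/1
a_1 = 1: 2/1
a_2 = 1: 3/2
a_3 = 1: 5/3
a_4 = 1: 8/5

8/5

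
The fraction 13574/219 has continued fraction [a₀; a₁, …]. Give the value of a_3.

Repeatedly divide and take the remainder:
13574 = 61·219 + 215, so a_0 = 61
219 = 1·215 + 4, so a_1 = 1
215 = 53·4 + 3, so a_2 = 53
4 = 1·3 + 1, so a_3 = 1

1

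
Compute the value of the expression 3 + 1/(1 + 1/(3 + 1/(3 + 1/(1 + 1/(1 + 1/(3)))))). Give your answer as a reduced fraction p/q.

Use the convergent recurrence hₖ = aₖ·hₖ₋₁ + hₖ₋₂ (and likewise for the denominators kₖ):
a_0 = 3: 3/1
a_1 = 1: 4/1
a_2 = 3: 15/4
a_3 = 3: 49/13
a_4 = 1: 64/17
a_5 = 1: 113/30
a_6 = 3: 403/107

403/107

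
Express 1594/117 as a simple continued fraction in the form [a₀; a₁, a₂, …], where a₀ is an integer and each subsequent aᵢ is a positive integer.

Repeatedly divide and take the remainder:
1594 = 13·117 + 73, so a_0 = 13
117 = 1·73 + 44, so a_1 = 1
73 = 1·44 + 29, so a_2 = 1
44 = 1·29 + 15, so a_3 = 1
29 = 1·15 + 14, so a_4 = 1
15 = 1·14 + 1, so a_5 = 1
14 = 14·1 + 0, so a_6 = 14

[13; 1, 1, 1, 1, 1, 14]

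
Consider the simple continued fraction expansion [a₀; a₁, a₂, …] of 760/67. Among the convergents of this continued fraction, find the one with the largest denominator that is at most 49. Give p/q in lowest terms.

363/32

List convergents until the denominator exceeds the bound:
a_0 = 11: 11/1  (≤ bound)
a_1 = 2: 23/2  (≤ bound)
a_2 = 1: 34/3  (≤ bound)
a_3 = 10: 363/32  (≤ bound)
a_4 = 2: 760/67  (> 49, stop)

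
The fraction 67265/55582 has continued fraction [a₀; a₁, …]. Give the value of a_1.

67265 ÷ 55582 → quotient 1, remainder 11683
55582 ÷ 11683 → quotient 4, remainder 8850

4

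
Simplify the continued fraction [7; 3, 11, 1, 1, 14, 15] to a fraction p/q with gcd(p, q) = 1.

Start with 15.
14 + 1/(15/1) = 14 + 1/15 = 211/15
1 + 1/(211/15) = 1 + 15/211 = 226/211
1 + 1/(226/211) = 1 + 211/226 = 437/226
11 + 1/(437/226) = 11 + 226/437 = 5033/437
3 + 1/(5033/437) = 3 + 437/5033 = 15536/5033
7 + 1/(15536/5033) = 7 + 5033/15536 = 113785/15536

113785/15536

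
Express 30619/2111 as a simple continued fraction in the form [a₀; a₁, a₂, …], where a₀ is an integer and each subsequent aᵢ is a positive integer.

⌊30619/2111⌋ = 14, remainder 1065
⌊2111/1065⌋ = 1, remainder 1046
⌊1065/1046⌋ = 1, remainder 19
⌊1046/19⌋ = 55, remainder 1
⌊19/1⌋ = 19, remainder 0

[14; 1, 1, 55, 19]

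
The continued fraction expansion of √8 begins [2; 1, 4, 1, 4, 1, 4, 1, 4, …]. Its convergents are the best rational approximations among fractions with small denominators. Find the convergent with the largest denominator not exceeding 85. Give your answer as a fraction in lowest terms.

99/35

a_0 = 2: 2/1  (≤ bound)
a_1 = 1: 3/1  (≤ bound)
a_2 = 4: 14/5  (≤ bound)
a_3 = 1: 17/6  (≤ bound)
a_4 = 4: 82/29  (≤ bound)
a_5 = 1: 99/35  (≤ bound)
a_6 = 4: 478/169  (> 85, stop)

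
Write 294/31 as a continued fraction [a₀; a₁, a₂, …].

⌊294/31⌋ = 9, remainder 15
⌊31/15⌋ = 2, remainder 1
⌊15/1⌋ = 15, remainder 0

[9; 2, 15]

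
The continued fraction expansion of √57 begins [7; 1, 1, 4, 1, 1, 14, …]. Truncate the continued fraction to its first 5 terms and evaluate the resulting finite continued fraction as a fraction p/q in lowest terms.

83/11

Start with 1.
4 + 1/(1/1) = 4 + 1/1 = 5/1
1 + 1/(5/1) = 1 + 1/5 = 6/5
1 + 1/(6/5) = 1 + 5/6 = 11/6
7 + 1/(11/6) = 7 + 6/11 = 83/11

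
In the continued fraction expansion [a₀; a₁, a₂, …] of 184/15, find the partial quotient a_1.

184 ÷ 15 → quotient 12, remainder 4
15 ÷ 4 → quotient 3, remainder 3

3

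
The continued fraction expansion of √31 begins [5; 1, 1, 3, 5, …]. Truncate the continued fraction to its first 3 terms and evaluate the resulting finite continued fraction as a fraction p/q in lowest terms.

Compute successive convergents:
a_0 = 5: 5/1
a_1 = 1: 6/1
a_2 = 1: 11/2

11/2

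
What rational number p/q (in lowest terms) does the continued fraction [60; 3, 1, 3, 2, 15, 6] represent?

a_0 = 60: 60/1
a_1 = 3: 181/3
a_2 = 1: 241/4
a_3 = 3: 904/15
a_4 = 2: 2049/34
a_5 = 15: 31639/525
a_6 = 6: 191883/3184

191883/3184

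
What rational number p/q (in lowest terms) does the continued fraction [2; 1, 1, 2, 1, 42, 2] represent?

Starting at the tail and folding back:
Start with 2.
42 + 1/(2/1) = 42 + 1/2 = 85/2
1 + 1/(85/2) = 1 + 2/85 = 87/85
2 + 1/(87/85) = 2 + 85/87 = 259/87
1 + 1/(259/87) = 1 + 87/259 = 346/259
1 + 1/(346/259) = 1 + 259/346 = 605/346
2 + 1/(605/346) = 2 + 346/605 = 1556/605

1556/605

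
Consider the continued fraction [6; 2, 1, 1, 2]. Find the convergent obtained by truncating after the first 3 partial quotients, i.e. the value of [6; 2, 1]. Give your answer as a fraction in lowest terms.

a_0 = 6: 6/1
a_1 = 2: 13/2
a_2 = 1: 19/3

19/3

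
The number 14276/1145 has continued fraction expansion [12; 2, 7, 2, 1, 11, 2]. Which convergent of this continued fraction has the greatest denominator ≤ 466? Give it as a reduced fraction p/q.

List convergents until the denominator exceeds the bound:
a_0 = 12: 12/1  (≤ bound)
a_1 = 2: 25/2  (≤ bound)
a_2 = 7: 187/15  (≤ bound)
a_3 = 2: 399/32  (≤ bound)
a_4 = 1: 586/47  (≤ bound)
a_5 = 11: 6845/549  (> 466, stop)

586/47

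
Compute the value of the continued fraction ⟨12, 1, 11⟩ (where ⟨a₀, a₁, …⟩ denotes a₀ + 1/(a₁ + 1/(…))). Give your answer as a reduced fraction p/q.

155/12

Build up convergents one term at a time:
a_0 = 12: 12/1
a_1 = 1: 13/1
a_2 = 11: 155/12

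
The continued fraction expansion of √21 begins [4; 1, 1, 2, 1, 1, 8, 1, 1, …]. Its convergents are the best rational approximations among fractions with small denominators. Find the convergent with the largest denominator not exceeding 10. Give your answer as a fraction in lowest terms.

List convergents until the denominator exceeds the bound:
a_0 = 4: 4/1  (≤ bound)
a_1 = 1: 5/1  (≤ bound)
a_2 = 1: 9/2  (≤ bound)
a_3 = 2: 23/5  (≤ bound)
a_4 = 1: 32/7  (≤ bound)
a_5 = 1: 55/12  (> 10, stop)

32/7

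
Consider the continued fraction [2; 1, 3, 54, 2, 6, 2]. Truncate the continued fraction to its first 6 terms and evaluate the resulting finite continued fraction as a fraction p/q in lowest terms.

7827/2845

Start with 6.
2 + 1/(6/1) = 2 + 1/6 = 13/6
54 + 1/(13/6) = 54 + 6/13 = 708/13
3 + 1/(708/13) = 3 + 13/708 = 2137/708
1 + 1/(2137/708) = 1 + 708/2137 = 2845/2137
2 + 1/(2845/2137) = 2 + 2137/2845 = 7827/2845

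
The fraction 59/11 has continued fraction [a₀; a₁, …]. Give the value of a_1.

2

⌊59/11⌋ = 5, remainder 4
⌊11/4⌋ = 2, remainder 3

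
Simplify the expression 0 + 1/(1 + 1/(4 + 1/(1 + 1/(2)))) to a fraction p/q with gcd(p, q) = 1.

Build up convergents one term at a time:
a_0 = 0: 0/1
a_1 = 1: 1/1
a_2 = 4: 4/5
a_3 = 1: 5/6
a_4 = 2: 14/17

14/17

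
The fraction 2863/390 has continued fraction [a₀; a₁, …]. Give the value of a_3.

2863 ÷ 390 → quotient 7, remainder 133
390 ÷ 133 → quotient 2, remainder 124
133 ÷ 124 → quotient 1, remainder 9
124 ÷ 9 → quotient 13, remainder 7

13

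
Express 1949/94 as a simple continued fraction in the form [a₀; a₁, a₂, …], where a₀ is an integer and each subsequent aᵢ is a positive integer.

[20; 1, 2, 1, 3, 6]

1949 ÷ 94 → quotient 20, remainder 69
94 ÷ 69 → quotient 1, remainder 25
69 ÷ 25 → quotient 2, remainder 19
25 ÷ 19 → quotient 1, remainder 6
19 ÷ 6 → quotient 3, remainder 1
6 ÷ 1 → quotient 6, remainder 0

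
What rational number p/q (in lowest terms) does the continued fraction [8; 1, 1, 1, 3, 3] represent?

Starting at the tail and folding back:
Start with 3.
3 + 1/(3/1) = 3 + 1/3 = 10/3
1 + 1/(10/3) = 1 + 3/10 = 13/10
1 + 1/(13/10) = 1 + 10/13 = 23/13
1 + 1/(23/13) = 1 + 13/23 = 36/23
8 + 1/(36/23) = 8 + 23/36 = 311/36

311/36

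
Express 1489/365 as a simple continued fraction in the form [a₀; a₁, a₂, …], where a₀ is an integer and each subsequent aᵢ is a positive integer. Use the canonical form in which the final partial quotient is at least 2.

[4; 12, 1, 1, 2, 2, 2]

⌊1489/365⌋ = 4, remainder 29
⌊365/29⌋ = 12, remainder 17
⌊29/17⌋ = 1, remainder 12
⌊17/12⌋ = 1, remainder 5
⌊12/5⌋ = 2, remainder 2
⌊5/2⌋ = 2, remainder 1
⌊2/1⌋ = 2, remainder 0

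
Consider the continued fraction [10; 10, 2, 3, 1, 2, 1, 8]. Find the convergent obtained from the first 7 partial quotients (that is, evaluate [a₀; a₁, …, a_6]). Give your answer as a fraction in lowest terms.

3584/355

a_0 = 10: 10/1
a_1 = 10: 101/10
a_2 = 2: 212/21
a_3 = 3: 737/73
a_4 = 1: 949/94
a_5 = 2: 2635/261
a_6 = 1: 3584/355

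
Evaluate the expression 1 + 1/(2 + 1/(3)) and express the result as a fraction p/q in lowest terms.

Start with 3.
2 + 1/(3/1) = 2 + 1/3 = 7/3
1 + 1/(7/3) = 1 + 3/7 = 10/7

10/7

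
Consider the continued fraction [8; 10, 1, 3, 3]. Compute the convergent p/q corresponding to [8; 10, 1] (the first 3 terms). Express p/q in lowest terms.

Start with 1.
10 + 1/(1/1) = 10 + 1/1 = 11/1
8 + 1/(11/1) = 8 + 1/11 = 89/11

89/11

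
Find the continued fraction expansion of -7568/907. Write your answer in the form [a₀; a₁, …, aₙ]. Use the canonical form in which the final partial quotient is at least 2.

[-9; 1, 1, 1, 9, 1, 3, 7]

-7568 ÷ 907 → quotient -9, remainder 595
907 ÷ 595 → quotient 1, remainder 312
595 ÷ 312 → quotient 1, remainder 283
312 ÷ 283 → quotient 1, remainder 29
283 ÷ 29 → quotient 9, remainder 22
29 ÷ 22 → quotient 1, remainder 7
22 ÷ 7 → quotient 3, remainder 1
7 ÷ 1 → quotient 7, remainder 0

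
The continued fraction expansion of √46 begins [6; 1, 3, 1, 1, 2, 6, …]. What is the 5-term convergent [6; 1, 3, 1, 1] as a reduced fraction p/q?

a_0 = 6: 6/1
a_1 = 1: 7/1
a_2 = 3: 27/4
a_3 = 1: 34/5
a_4 = 1: 61/9

61/9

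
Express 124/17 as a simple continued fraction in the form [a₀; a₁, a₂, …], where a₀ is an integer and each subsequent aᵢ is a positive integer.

[7; 3, 2, 2]

⌊124/17⌋ = 7, remainder 5
⌊17/5⌋ = 3, remainder 2
⌊5/2⌋ = 2, remainder 1
⌊2/1⌋ = 2, remainder 0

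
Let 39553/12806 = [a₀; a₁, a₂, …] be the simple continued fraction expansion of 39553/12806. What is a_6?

2

39553 ÷ 12806 → quotient 3, remainder 1135
12806 ÷ 1135 → quotient 11, remainder 321
1135 ÷ 321 → quotient 3, remainder 172
321 ÷ 172 → quotient 1, remainder 149
172 ÷ 149 → quotient 1, remainder 23
149 ÷ 23 → quotient 6, remainder 11
23 ÷ 11 → quotient 2, remainder 1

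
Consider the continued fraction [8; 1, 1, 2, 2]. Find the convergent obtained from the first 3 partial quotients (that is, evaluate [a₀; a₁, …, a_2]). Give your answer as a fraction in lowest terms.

17/2

a_0 = 8: 8/1
a_1 = 1: 9/1
a_2 = 1: 17/2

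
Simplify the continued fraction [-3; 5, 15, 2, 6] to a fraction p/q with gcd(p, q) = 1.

-2853/1018

Use the convergent recurrence hₖ = aₖ·hₖ₋₁ + hₖ₋₂ (and likewise for the denominators kₖ):
a_0 = -3: -3/1
a_1 = 5: -14/5
a_2 = 15: -213/76
a_3 = 2: -440/157
a_4 = 6: -2853/1018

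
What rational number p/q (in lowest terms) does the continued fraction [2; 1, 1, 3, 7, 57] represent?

7485/2914

Use the convergent recurrence hₖ = aₖ·hₖ₋₁ + hₖ₋₂ (and likewise for the denominators kₖ):
a_0 = 2: 2/1
a_1 = 1: 3/1
a_2 = 1: 5/2
a_3 = 3: 18/7
a_4 = 7: 131/51
a_5 = 57: 7485/2914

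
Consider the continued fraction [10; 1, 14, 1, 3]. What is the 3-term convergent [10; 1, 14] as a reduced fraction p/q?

164/15

Start with 14.
1 + 1/(14/1) = 1 + 1/14 = 15/14
10 + 1/(15/14) = 10 + 14/15 = 164/15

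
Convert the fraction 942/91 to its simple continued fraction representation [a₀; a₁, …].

942 ÷ 91 → quotient 10, remainder 32
91 ÷ 32 → quotient 2, remainder 27
32 ÷ 27 → quotient 1, remainder 5
27 ÷ 5 → quotient 5, remainder 2
5 ÷ 2 → quotient 2, remainder 1
2 ÷ 1 → quotient 2, remainder 0

[10; 2, 1, 5, 2, 2]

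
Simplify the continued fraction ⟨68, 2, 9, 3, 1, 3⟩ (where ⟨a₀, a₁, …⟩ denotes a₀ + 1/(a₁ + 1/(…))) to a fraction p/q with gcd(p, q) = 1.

20063/293

a_0 = 68: 68/1
a_1 = 2: 137/2
a_2 = 9: 1301/19
a_3 = 3: 4040/59
a_4 = 1: 5341/78
a_5 = 3: 20063/293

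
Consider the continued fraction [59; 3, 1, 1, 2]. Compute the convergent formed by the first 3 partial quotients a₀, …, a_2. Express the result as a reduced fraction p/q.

237/4

Use the convergent recurrence hₖ = aₖ·hₖ₋₁ + hₖ₋₂ (and likewise for the denominators kₖ):
a_0 = 59: 59/1
a_1 = 3: 178/3
a_2 = 1: 237/4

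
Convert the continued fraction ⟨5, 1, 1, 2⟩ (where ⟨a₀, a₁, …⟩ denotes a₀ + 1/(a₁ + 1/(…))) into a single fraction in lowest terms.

28/5

Collapse the nested fraction from the inside out:
Start with 2.
1 + 1/(2/1) = 1 + 1/2 = 3/2
1 + 1/(3/2) = 1 + 2/3 = 5/3
5 + 1/(5/3) = 5 + 3/5 = 28/5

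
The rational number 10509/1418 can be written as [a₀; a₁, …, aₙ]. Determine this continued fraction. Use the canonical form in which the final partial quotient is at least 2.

[7; 2, 2, 3, 5, 3, 1, 3]

10509 ÷ 1418 → quotient 7, remainder 583
1418 ÷ 583 → quotient 2, remainder 252
583 ÷ 252 → quotient 2, remainder 79
252 ÷ 79 → quotient 3, remainder 15
79 ÷ 15 → quotient 5, remainder 4
15 ÷ 4 → quotient 3, remainder 3
4 ÷ 3 → quotient 1, remainder 1
3 ÷ 1 → quotient 3, remainder 0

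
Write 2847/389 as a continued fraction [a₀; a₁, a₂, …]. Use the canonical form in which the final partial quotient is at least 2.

[7; 3, 7, 3, 2, 2]

Apply division with remainder until the remainder is 0:
⌊2847/389⌋ = 7, remainder 124
⌊389/124⌋ = 3, remainder 17
⌊124/17⌋ = 7, remainder 5
⌊17/5⌋ = 3, remainder 2
⌊5/2⌋ = 2, remainder 1
⌊2/1⌋ = 2, remainder 0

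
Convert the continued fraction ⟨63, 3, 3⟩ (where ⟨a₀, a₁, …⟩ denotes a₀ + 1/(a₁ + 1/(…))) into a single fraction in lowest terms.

Start with 3.
3 + 1/(3/1) = 3 + 1/3 = 10/3
63 + 1/(10/3) = 63 + 3/10 = 633/10

633/10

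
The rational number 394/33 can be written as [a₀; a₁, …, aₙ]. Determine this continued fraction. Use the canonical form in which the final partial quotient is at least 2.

[11; 1, 15, 2]

Apply division with remainder until the remainder is 0:
⌊394/33⌋ = 11, remainder 31
⌊33/31⌋ = 1, remainder 2
⌊31/2⌋ = 15, remainder 1
⌊2/1⌋ = 2, remainder 0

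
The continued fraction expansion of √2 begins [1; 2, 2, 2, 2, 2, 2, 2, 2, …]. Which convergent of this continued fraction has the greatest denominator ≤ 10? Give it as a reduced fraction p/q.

a_0 = 1: 1/1  (≤ bound)
a_1 = 2: 3/2  (≤ bound)
a_2 = 2: 7/5  (≤ bound)
a_3 = 2: 17/12  (> 10, stop)

7/5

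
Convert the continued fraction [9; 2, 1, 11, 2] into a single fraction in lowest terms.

a_0 = 9: 9/1
a_1 = 2: 19/2
a_2 = 1: 28/3
a_3 = 11: 327/35
a_4 = 2: 682/73

682/73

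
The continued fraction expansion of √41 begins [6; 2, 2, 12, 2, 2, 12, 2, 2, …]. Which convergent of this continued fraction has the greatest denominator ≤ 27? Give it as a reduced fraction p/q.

32/5

a_0 = 6: 6/1  (≤ bound)
a_1 = 2: 13/2  (≤ bound)
a_2 = 2: 32/5  (≤ bound)
a_3 = 12: 397/62  (> 27, stop)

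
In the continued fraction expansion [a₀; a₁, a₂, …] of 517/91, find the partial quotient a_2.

517 ÷ 91 → quotient 5, remainder 62
91 ÷ 62 → quotient 1, remainder 29
62 ÷ 29 → quotient 2, remainder 4

2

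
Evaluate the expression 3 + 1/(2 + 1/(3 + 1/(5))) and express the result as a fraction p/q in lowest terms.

127/37

a_0 = 3: 3/1
a_1 = 2: 7/2
a_2 = 3: 24/7
a_3 = 5: 127/37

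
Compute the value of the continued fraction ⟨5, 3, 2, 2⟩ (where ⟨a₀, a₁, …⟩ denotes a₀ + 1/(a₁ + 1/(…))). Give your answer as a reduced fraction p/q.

Use the convergent recurrence hₖ = aₖ·hₖ₋₁ + hₖ₋₂ (and likewise for the denominators kₖ):
a_0 = 5: 5/1
a_1 = 3: 16/3
a_2 = 2: 37/7
a_3 = 2: 90/17

90/17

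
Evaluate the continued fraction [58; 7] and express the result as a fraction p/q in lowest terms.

407/7

Build up convergents one term at a time:
a_0 = 58: 58/1
a_1 = 7: 407/7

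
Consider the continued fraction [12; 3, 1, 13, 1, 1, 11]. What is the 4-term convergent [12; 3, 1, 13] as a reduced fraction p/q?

Compute successive convergents:
a_0 = 12: 12/1
a_1 = 3: 37/3
a_2 = 1: 49/4
a_3 = 13: 674/55

674/55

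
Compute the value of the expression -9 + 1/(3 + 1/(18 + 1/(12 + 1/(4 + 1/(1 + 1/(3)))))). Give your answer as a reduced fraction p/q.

Use the convergent recurrence hₖ = aₖ·hₖ₋₁ + hₖ₋₂ (and likewise for the denominators kₖ):
a_0 = -9: -9/1
a_1 = 3: -26/3
a_2 = 18: -477/55
a_3 = 12: -5750/663
a_4 = 4: -23477/2707
a_5 = 1: -29227/3370
a_6 = 3: -111158/12817

-111158/12817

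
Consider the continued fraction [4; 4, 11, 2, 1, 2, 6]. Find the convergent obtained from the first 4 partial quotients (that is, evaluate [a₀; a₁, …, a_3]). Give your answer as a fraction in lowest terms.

399/94

a_0 = 4: 4/1
a_1 = 4: 17/4
a_2 = 11: 191/45
a_3 = 2: 399/94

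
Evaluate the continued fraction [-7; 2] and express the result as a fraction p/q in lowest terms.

-13/2

Start with 2.
-7 + 1/(2/1) = -7 + 1/2 = -13/2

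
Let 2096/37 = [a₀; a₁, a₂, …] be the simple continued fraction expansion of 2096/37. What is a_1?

1

2096 ÷ 37 → quotient 56, remainder 24
37 ÷ 24 → quotient 1, remainder 13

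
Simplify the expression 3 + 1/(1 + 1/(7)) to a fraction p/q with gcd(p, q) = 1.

Starting at the tail and folding back:
Start with 7.
1 + 1/(7/1) = 1 + 1/7 = 8/7
3 + 1/(8/7) = 3 + 7/8 = 31/8

31/8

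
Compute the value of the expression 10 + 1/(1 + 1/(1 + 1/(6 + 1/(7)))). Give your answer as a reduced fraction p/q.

980/93

Start with 7.
6 + 1/(7/1) = 6 + 1/7 = 43/7
1 + 1/(43/7) = 1 + 7/43 = 50/43
1 + 1/(50/43) = 1 + 43/50 = 93/50
10 + 1/(93/50) = 10 + 50/93 = 980/93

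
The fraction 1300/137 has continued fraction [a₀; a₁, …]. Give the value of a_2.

Repeatedly divide and take the remainder:
1300 = 9·137 + 67, so a_0 = 9
137 = 2·67 + 3, so a_1 = 2
67 = 22·3 + 1, so a_2 = 22

22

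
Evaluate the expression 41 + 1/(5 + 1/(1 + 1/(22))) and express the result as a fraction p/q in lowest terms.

5640/137

a_0 = 41: 41/1
a_1 = 5: 206/5
a_2 = 1: 247/6
a_3 = 22: 5640/137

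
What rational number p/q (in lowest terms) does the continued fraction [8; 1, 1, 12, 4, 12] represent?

10641/1249

Build up convergents one term at a time:
a_0 = 8: 8/1
a_1 = 1: 9/1
a_2 = 1: 17/2
a_3 = 12: 213/25
a_4 = 4: 869/102
a_5 = 12: 10641/1249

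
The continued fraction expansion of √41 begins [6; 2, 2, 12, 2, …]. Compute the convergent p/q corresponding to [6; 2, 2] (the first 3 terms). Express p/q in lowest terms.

Start with 2.
2 + 1/(2/1) = 2 + 1/2 = 5/2
6 + 1/(5/2) = 6 + 2/5 = 32/5

32/5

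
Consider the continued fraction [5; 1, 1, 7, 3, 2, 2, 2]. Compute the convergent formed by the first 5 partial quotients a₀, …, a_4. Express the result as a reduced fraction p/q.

260/47

Compute successive convergents:
a_0 = 5: 5/1
a_1 = 1: 6/1
a_2 = 1: 11/2
a_3 = 7: 83/15
a_4 = 3: 260/47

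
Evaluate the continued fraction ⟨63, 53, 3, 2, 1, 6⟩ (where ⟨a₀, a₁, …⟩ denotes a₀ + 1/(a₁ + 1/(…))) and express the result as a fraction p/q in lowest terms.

Work from the innermost term outward:
Start with 6.
1 + 1/(6/1) = 1 + 1/6 = 7/6
2 + 1/(7/6) = 2 + 6/7 = 20/7
3 + 1/(20/7) = 3 + 7/20 = 67/20
53 + 1/(67/20) = 53 + 20/67 = 3571/67
63 + 1/(3571/67) = 63 + 67/3571 = 225040/3571

225040/3571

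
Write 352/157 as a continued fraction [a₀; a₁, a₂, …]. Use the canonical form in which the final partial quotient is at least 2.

352 = 2·157 + 38, so a_0 = 2
157 = 4·38 + 5, so a_1 = 4
38 = 7·5 + 3, so a_2 = 7
5 = 1·3 + 2, so a_3 = 1
3 = 1·2 + 1, so a_4 = 1
2 = 2·1 + 0, so a_5 = 2

[2; 4, 7, 1, 1, 2]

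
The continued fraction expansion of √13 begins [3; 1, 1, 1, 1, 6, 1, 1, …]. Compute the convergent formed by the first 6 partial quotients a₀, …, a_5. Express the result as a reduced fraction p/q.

Collapse the nested fraction from the inside out:
Start with 6.
1 + 1/(6/1) = 1 + 1/6 = 7/6
1 + 1/(7/6) = 1 + 6/7 = 13/7
1 + 1/(13/7) = 1 + 7/13 = 20/13
1 + 1/(20/13) = 1 + 13/20 = 33/20
3 + 1/(33/20) = 3 + 20/33 = 119/33

119/33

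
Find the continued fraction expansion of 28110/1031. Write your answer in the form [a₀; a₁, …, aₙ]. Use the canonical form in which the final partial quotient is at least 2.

[27; 3, 1, 3, 2, 9, 1, 2]

Run the Euclidean algorithm, recording each quotient:
⌊28110/1031⌋ = 27, remainder 273
⌊1031/273⌋ = 3, remainder 212
⌊273/212⌋ = 1, remainder 61
⌊212/61⌋ = 3, remainder 29
⌊61/29⌋ = 2, remainder 3
⌊29/3⌋ = 9, remainder 2
⌊3/2⌋ = 1, remainder 1
⌊2/1⌋ = 2, remainder 0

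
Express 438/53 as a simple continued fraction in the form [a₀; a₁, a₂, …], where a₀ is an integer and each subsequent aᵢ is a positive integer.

438 = 8·53 + 14, so a_0 = 8
53 = 3·14 + 11, so a_1 = 3
14 = 1·11 + 3, so a_2 = 1
11 = 3·3 + 2, so a_3 = 3
3 = 1·2 + 1, so a_4 = 1
2 = 2·1 + 0, so a_5 = 2

[8; 3, 1, 3, 1, 2]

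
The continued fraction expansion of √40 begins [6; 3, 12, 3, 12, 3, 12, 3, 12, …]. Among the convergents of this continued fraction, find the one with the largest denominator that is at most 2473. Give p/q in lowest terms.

List convergents until the denominator exceeds the bound:
a_0 = 6: 6/1  (≤ bound)
a_1 = 3: 19/3  (≤ bound)
a_2 = 12: 234/37  (≤ bound)
a_3 = 3: 721/114  (≤ bound)
a_4 = 12: 8886/1405  (≤ bound)
a_5 = 3: 27379/4329  (> 2473, stop)

8886/1405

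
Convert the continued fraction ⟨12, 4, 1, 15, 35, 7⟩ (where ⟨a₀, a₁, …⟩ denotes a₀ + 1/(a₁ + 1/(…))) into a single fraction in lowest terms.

Start with 7.
35 + 1/(7/1) = 35 + 1/7 = 246/7
15 + 1/(246/7) = 15 + 7/246 = 3697/246
1 + 1/(3697/246) = 1 + 246/3697 = 3943/3697
4 + 1/(3943/3697) = 4 + 3697/3943 = 19469/3943
12 + 1/(19469/3943) = 12 + 3943/19469 = 237571/19469

237571/19469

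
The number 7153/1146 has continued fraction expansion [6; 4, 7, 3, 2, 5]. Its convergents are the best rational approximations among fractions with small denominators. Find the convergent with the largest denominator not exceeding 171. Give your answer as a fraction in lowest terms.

568/91

a_0 = 6: 6/1  (≤ bound)
a_1 = 4: 25/4  (≤ bound)
a_2 = 7: 181/29  (≤ bound)
a_3 = 3: 568/91  (≤ bound)
a_4 = 2: 1317/211  (> 171, stop)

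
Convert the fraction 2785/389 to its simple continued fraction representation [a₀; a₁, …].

[7; 6, 3, 1, 1, 1, 5]

Apply division with remainder until the remainder is 0:
2785 ÷ 389 → quotient 7, remainder 62
389 ÷ 62 → quotient 6, remainder 17
62 ÷ 17 → quotient 3, remainder 11
17 ÷ 11 → quotient 1, remainder 6
11 ÷ 6 → quotient 1, remainder 5
6 ÷ 5 → quotient 1, remainder 1
5 ÷ 1 → quotient 5, remainder 0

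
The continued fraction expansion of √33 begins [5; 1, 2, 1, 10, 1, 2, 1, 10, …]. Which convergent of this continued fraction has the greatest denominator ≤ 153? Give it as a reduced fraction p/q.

a_0 = 5: 5/1  (≤ bound)
a_1 = 1: 6/1  (≤ bound)
a_2 = 2: 17/3  (≤ bound)
a_3 = 1: 23/4  (≤ bound)
a_4 = 10: 247/43  (≤ bound)
a_5 = 1: 270/47  (≤ bound)
a_6 = 2: 787/137  (≤ bound)
a_7 = 1: 1057/184  (> 153, stop)

787/137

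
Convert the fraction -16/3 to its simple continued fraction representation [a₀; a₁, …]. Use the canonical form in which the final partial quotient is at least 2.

[-6; 1, 2]

Apply division with remainder until the remainder is 0:
⌊-16/3⌋ = -6, remainder 2
⌊3/2⌋ = 1, remainder 1
⌊2/1⌋ = 2, remainder 0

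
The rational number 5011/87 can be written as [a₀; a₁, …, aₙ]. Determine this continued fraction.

5011 ÷ 87 → quotient 57, remainder 52
87 ÷ 52 → quotient 1, remainder 35
52 ÷ 35 → quotient 1, remainder 17
35 ÷ 17 → quotient 2, remainder 1
17 ÷ 1 → quotient 17, remainder 0

[57; 1, 1, 2, 17]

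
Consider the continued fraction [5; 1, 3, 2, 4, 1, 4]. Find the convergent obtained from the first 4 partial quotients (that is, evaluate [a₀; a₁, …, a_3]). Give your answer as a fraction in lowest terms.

52/9

Build up convergents one term at a time:
a_0 = 5: 5/1
a_1 = 1: 6/1
a_2 = 3: 23/4
a_3 = 2: 52/9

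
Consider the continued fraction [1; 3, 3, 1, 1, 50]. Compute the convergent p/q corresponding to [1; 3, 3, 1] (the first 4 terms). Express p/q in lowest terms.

17/13

Work from the innermost term outward:
Start with 1.
3 + 1/(1/1) = 3 + 1/1 = 4/1
3 + 1/(4/1) = 3 + 1/4 = 13/4
1 + 1/(13/4) = 1 + 4/13 = 17/13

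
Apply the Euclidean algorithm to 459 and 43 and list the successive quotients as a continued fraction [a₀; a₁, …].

[10; 1, 2, 14]

459 = 10·43 + 29, so a_0 = 10
43 = 1·29 + 14, so a_1 = 1
29 = 2·14 + 1, so a_2 = 2
14 = 14·1 + 0, so a_3 = 14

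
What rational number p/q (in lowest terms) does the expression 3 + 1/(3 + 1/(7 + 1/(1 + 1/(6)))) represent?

571/172

Start with 6.
1 + 1/(6/1) = 1 + 1/6 = 7/6
7 + 1/(7/6) = 7 + 6/7 = 55/7
3 + 1/(55/7) = 3 + 7/55 = 172/55
3 + 1/(172/55) = 3 + 55/172 = 571/172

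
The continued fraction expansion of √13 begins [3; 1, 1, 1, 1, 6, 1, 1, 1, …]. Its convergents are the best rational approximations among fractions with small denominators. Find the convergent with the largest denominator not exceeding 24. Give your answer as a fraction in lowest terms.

18/5

a_0 = 3: 3/1  (≤ bound)
a_1 = 1: 4/1  (≤ bound)
a_2 = 1: 7/2  (≤ bound)
a_3 = 1: 11/3  (≤ bound)
a_4 = 1: 18/5  (≤ bound)
a_5 = 6: 119/33  (> 24, stop)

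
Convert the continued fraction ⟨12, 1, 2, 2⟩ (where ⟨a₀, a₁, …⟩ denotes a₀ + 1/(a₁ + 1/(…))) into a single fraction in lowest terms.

89/7

a_0 = 12: 12/1
a_1 = 1: 13/1
a_2 = 2: 38/3
a_3 = 2: 89/7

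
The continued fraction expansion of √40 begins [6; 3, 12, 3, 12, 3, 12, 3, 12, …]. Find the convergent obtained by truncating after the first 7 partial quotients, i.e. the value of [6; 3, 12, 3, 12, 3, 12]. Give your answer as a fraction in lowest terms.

Build up convergents one term at a time:
a_0 = 6: 6/1
a_1 = 3: 19/3
a_2 = 12: 234/37
a_3 = 3: 721/114
a_4 = 12: 8886/1405
a_5 = 3: 27379/4329
a_6 = 12: 337434/53353

337434/53353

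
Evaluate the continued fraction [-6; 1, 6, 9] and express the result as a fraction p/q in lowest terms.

-329/64

a_0 = -6: -6/1
a_1 = 1: -5/1
a_2 = 6: -36/7
a_3 = 9: -329/64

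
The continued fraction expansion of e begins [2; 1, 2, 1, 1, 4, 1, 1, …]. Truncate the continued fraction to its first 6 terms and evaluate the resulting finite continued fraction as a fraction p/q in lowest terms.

87/32

a_0 = 2: 2/1
a_1 = 1: 3/1
a_2 = 2: 8/3
a_3 = 1: 11/4
a_4 = 1: 19/7
a_5 = 4: 87/32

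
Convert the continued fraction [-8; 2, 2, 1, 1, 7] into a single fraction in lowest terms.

a_0 = -8: -8/1
a_1 = 2: -15/2
a_2 = 2: -38/5
a_3 = 1: -53/7
a_4 = 1: -91/12
a_5 = 7: -690/91

-690/91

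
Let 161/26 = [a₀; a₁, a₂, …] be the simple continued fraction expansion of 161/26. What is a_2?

5

161 = 6·26 + 5, so a_0 = 6
26 = 5·5 + 1, so a_1 = 5
5 = 5·1 + 0, so a_2 = 5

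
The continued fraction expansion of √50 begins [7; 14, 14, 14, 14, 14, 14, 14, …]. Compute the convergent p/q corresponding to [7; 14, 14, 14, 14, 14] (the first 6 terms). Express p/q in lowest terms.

Collapse the nested fraction from the inside out:
Start with 14.
14 + 1/(14/1) = 14 + 1/14 = 197/14
14 + 1/(197/14) = 14 + 14/197 = 2772/197
14 + 1/(2772/197) = 14 + 197/2772 = 39005/2772
14 + 1/(39005/2772) = 14 + 2772/39005 = 548842/39005
7 + 1/(548842/39005) = 7 + 39005/548842 = 3880899/548842

3880899/548842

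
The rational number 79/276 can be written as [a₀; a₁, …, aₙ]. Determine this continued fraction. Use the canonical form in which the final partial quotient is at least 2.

Run the Euclidean algorithm, recording each quotient:
⌊79/276⌋ = 0, remainder 79
⌊276/79⌋ = 3, remainder 39
⌊79/39⌋ = 2, remainder 1
⌊39/1⌋ = 39, remainder 0

[0; 3, 2, 39]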